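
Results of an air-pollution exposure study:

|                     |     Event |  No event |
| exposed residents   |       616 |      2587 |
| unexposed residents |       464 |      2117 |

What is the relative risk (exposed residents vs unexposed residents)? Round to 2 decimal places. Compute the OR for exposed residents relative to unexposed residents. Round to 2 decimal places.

RR = 1.07; OR = 1.09

risk, exposed residents = 616/3203 = 0.1923
risk, unexposed residents = 464/2581 = 0.1798
RR = 0.1923 / 0.1798 = 1.07
OR = (616 × 2117) / (2587 × 464) = 1304072/1200368 ≈ 1.09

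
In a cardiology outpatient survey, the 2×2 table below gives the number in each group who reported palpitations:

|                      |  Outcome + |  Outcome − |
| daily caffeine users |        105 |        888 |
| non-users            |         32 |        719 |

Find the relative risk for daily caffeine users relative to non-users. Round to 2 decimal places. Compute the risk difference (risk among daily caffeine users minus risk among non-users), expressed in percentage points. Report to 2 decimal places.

RR = 2.48; RD = 6.31

risk, daily caffeine users = 105/993 = 0.10574
risk, non-users = 32/751 = 0.04261
RR = 0.10574 / 0.04261 = 2.48
risk difference = 0.10574 − 0.04261 = 0.06313 → 6.31 percentage points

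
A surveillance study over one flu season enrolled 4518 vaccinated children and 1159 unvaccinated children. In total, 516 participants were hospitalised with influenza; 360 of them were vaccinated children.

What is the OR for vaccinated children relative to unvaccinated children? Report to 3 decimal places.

vaccinated children without the outcome: 4518 − 360 = 4158
unvaccinated children with the outcome: 516 − 360 = 156
unvaccinated children without the outcome: 1159 − 156 = 1003
odds, vaccinated children = 360/4158 = 0.0866
odds, unvaccinated children = 156/1003 = 0.1555
OR = 0.0866 / 0.1555 = 0.557

0.557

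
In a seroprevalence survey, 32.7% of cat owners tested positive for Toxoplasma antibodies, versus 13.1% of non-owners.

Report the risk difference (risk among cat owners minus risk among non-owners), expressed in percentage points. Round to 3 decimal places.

19.600

risk difference = 0.3270 − 0.1310 = 0.1960 → 19.600 percentage points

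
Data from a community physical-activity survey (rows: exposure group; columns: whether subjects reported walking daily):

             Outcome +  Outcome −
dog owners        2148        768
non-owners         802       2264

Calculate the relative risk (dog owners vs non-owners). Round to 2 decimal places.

risk, dog owners = 2148/2916 = 0.7366
risk, non-owners = 802/3066 = 0.2616
RR = 0.7366 / 0.2616 = 2.82

2.82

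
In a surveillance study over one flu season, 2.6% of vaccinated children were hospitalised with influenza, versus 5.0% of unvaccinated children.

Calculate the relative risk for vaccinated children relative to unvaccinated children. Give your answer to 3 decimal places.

RR = 0.02600 / 0.05000 = 0.520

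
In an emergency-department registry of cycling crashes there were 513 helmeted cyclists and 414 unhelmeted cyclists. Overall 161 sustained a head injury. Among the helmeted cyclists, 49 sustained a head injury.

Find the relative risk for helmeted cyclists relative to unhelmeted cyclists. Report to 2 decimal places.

helmeted cyclists without the outcome: 513 − 49 = 464
unhelmeted cyclists with the outcome: 161 − 49 = 112
unhelmeted cyclists without the outcome: 414 − 112 = 302
risk, helmeted cyclists = 49/513 = 0.0955
risk, unhelmeted cyclists = 112/414 = 0.2705
RR = 0.0955 / 0.2705 = 0.35

RR: 0.35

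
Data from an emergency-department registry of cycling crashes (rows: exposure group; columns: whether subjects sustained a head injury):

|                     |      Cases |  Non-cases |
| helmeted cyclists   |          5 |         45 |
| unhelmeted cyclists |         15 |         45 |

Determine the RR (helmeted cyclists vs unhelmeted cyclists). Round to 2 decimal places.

risk, helmeted cyclists = 5/50 = 0.1000
risk, unhelmeted cyclists = 15/60 = 0.2500
RR = 0.1000 / 0.2500 = 0.40

RR: 0.40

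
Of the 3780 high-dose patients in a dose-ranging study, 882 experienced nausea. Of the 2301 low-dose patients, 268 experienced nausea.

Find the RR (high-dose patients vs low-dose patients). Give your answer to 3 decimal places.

2.003

risk, high-dose patients = 882/3780 = 0.2333
risk, low-dose patients = 268/2301 = 0.1165
RR = 0.2333 / 0.1165 = 2.003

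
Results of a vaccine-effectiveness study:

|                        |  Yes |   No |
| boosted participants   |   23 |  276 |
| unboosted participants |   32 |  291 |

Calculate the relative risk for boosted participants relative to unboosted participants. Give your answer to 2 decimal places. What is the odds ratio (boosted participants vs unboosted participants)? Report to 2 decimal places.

risk, boosted participants = 23/299 = 0.0769
risk, unboosted participants = 32/323 = 0.0991
RR = 0.0769 / 0.0991 = 0.78
odds, boosted participants = 23/276 = 0.0833
odds, unboosted participants = 32/291 = 0.1100
OR = 0.0833 / 0.1100 = 0.76

RR = 0.78; OR = 0.76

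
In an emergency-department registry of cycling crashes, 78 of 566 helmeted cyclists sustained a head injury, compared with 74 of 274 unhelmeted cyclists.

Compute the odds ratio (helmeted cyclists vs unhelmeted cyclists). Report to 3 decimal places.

OR = (78 × 200) / (488 × 74) = 15600/36112 ≈ 0.432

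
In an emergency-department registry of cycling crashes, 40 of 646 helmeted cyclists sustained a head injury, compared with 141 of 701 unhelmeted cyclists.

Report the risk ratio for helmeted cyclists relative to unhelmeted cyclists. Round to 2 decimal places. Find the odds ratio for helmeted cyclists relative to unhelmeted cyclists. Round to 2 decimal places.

RR = 0.31; OR = 0.26

risk, helmeted cyclists = 40/646 = 0.0619
risk, unhelmeted cyclists = 141/701 = 0.2011
RR = 0.0619 / 0.2011 = 0.31
odds, helmeted cyclists = 40/606 = 0.0660
odds, unhelmeted cyclists = 141/560 = 0.2518
OR = 0.0660 / 0.2518 = 0.26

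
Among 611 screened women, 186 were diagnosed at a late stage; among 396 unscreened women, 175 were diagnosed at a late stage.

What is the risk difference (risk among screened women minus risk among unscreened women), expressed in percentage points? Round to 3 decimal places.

risk, screened women = 186/611 = 0.3044
risk, unscreened women = 175/396 = 0.4419
risk difference = 0.3044 − 0.4419 = -0.1375 → -13.750 percentage points

RD ≈ -13.750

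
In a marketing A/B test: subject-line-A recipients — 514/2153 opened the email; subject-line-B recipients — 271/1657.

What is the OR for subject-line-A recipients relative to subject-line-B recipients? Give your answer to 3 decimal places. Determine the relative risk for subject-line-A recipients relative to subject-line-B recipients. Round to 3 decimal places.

OR = 1.604; RR = 1.460

odds, subject-line-A recipients = 514/1639 = 0.3136
odds, subject-line-B recipients = 271/1386 = 0.1955
OR = 0.3136 / 0.1955 = 1.604
risk, subject-line-A recipients = 514/2153 = 0.2387
risk, subject-line-B recipients = 271/1657 = 0.1635
RR = 0.2387 / 0.1635 = 1.460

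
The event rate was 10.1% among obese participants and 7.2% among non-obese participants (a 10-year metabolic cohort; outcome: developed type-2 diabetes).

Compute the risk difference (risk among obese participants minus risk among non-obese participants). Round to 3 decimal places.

risk difference = 0.1010 − 0.0720 = 0.029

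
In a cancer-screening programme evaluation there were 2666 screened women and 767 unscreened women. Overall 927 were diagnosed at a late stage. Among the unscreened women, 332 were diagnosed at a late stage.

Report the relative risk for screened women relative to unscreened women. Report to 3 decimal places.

0.516

screened women with the outcome: 927 − 332 = 595
screened women without the outcome: 2666 − 595 = 2071
unscreened women without the outcome: 767 − 332 = 435
risk, screened women = 595/2666 = 0.2232
risk, unscreened women = 332/767 = 0.4329
RR = 0.2232 / 0.4329 = 0.516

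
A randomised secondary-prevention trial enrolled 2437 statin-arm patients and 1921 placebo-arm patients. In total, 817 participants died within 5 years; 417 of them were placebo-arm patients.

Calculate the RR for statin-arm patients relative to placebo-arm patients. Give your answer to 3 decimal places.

0.756

statin-arm patients with the outcome: 817 − 417 = 400
statin-arm patients without the outcome: 2437 − 400 = 2037
placebo-arm patients without the outcome: 1921 − 417 = 1504
risk, statin-arm patients = 400/2437 = 0.1641
risk, placebo-arm patients = 417/1921 = 0.2171
RR = 0.1641 / 0.2171 = 0.756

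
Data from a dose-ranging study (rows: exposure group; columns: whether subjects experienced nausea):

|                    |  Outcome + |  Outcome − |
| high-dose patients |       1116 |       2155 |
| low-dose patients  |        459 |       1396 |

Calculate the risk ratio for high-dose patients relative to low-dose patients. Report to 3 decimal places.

1.379

risk, high-dose patients = 1116/3271 = 0.3412
risk, low-dose patients = 459/1855 = 0.2474
RR = 0.3412 / 0.2474 = 1.379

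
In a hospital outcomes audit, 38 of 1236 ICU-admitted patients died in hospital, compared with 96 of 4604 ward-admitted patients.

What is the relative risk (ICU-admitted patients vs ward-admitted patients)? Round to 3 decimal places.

RR ≈ 1.474

risk, ICU-admitted patients = 38/1236 = 0.03074
risk, ward-admitted patients = 96/4604 = 0.02085
RR = 0.03074 / 0.02085 = 1.474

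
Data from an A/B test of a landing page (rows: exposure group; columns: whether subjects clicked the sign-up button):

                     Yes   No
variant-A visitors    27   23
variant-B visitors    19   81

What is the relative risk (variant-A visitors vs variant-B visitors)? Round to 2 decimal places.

2.84

risk, variant-A visitors = 27/50 = 0.5400
risk, variant-B visitors = 19/100 = 0.1900
RR = 0.5400 / 0.1900 = 2.84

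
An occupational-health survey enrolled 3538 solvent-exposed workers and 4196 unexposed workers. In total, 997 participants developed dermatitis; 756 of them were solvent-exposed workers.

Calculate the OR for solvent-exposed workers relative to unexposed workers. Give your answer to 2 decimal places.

solvent-exposed workers without the outcome: 3538 − 756 = 2782
unexposed workers with the outcome: 997 − 756 = 241
unexposed workers without the outcome: 4196 − 241 = 3955
OR = (756 × 3955) / (2782 × 241) = 2989980/670462 ≈ 4.46

4.46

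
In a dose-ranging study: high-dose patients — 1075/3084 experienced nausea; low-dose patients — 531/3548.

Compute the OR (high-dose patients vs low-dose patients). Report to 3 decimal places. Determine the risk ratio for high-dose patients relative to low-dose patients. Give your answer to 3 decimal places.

OR = 3.040; RR = 2.329

odds, high-dose patients = 1075/2009 = 0.5351
odds, low-dose patients = 531/3017 = 0.1760
OR = 0.5351 / 0.1760 = 3.040
risk, high-dose patients = 1075/3084 = 0.3486
risk, low-dose patients = 531/3548 = 0.1497
RR = 0.3486 / 0.1497 = 2.329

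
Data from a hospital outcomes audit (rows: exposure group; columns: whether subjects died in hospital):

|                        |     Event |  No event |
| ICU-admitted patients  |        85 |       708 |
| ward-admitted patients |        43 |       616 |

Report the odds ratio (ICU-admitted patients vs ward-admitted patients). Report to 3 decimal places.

OR = (85 × 616) / (708 × 43) = 52360/30444 ≈ 1.720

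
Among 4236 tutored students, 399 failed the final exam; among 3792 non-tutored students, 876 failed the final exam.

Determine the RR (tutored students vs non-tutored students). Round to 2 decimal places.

RR: 0.41

risk, tutored students = 399/4236 = 0.0942
risk, non-tutored students = 876/3792 = 0.2310
RR = 0.0942 / 0.2310 = 0.41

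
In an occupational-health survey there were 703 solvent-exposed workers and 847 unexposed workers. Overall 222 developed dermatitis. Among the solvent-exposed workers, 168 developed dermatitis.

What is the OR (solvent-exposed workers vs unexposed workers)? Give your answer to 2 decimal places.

OR = 4.61

solvent-exposed workers without the outcome: 703 − 168 = 535
unexposed workers with the outcome: 222 − 168 = 54
unexposed workers without the outcome: 847 − 54 = 793
OR = (168 × 793) / (535 × 54) = 133224/28890 ≈ 4.61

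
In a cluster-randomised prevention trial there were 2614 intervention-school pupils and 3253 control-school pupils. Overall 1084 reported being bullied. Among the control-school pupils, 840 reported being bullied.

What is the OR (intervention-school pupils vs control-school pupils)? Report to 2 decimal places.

0.30

intervention-school pupils with the outcome: 1084 − 840 = 244
intervention-school pupils without the outcome: 2614 − 244 = 2370
control-school pupils without the outcome: 3253 − 840 = 2413
OR = (244 × 2413) / (2370 × 840) = 588772/1990800 ≈ 0.30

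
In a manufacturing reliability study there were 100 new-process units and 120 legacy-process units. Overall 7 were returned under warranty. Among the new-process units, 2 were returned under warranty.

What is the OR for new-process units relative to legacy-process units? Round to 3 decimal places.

new-process units without the outcome: 100 − 2 = 98
legacy-process units with the outcome: 7 − 2 = 5
legacy-process units without the outcome: 120 − 5 = 115
OR = (2 × 115) / (98 × 5) = 230/490 ≈ 0.469

OR = 0.469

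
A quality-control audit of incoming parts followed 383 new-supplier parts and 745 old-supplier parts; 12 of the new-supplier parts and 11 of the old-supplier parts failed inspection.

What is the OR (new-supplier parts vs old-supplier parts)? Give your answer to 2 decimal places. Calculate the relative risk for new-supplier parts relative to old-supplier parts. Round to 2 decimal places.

odds, new-supplier parts = 12/371 = 0.03235
odds, old-supplier parts = 11/734 = 0.01499
OR = 0.03235 / 0.01499 = 2.16
risk, new-supplier parts = 12/383 = 0.03133
risk, old-supplier parts = 11/745 = 0.01477
RR = 0.03133 / 0.01477 = 2.12

OR = 2.16; RR = 2.12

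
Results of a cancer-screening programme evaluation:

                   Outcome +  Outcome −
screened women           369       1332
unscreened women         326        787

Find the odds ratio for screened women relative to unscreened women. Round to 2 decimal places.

odds, screened women = 369/1332 = 0.2770
odds, unscreened women = 326/787 = 0.4142
OR = 0.2770 / 0.4142 = 0.67

OR ≈ 0.67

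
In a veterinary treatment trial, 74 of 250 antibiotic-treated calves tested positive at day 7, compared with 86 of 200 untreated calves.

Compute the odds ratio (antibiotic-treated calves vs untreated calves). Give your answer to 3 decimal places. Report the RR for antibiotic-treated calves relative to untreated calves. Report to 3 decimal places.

odds, antibiotic-treated calves = 74/176 = 0.4205
odds, untreated calves = 86/114 = 0.7544
OR = 0.4205 / 0.7544 = 0.557
risk, antibiotic-treated calves = 74/250 = 0.2960
risk, untreated calves = 86/200 = 0.4300
RR = 0.2960 / 0.4300 = 0.688

OR = 0.557; RR = 0.688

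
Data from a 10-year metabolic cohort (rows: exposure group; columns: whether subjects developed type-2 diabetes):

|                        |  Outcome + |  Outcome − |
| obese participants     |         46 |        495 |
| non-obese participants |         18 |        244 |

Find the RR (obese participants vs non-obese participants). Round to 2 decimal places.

risk, obese participants = 46/541 = 0.0850
risk, non-obese participants = 18/262 = 0.0687
RR = 0.0850 / 0.0687 = 1.24

RR: 1.24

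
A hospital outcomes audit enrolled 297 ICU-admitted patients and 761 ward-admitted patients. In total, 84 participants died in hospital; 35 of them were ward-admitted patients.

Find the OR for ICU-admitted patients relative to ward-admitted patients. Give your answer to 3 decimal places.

4.098

ICU-admitted patients with the outcome: 84 − 35 = 49
ICU-admitted patients without the outcome: 297 − 49 = 248
ward-admitted patients without the outcome: 761 − 35 = 726
odds, ICU-admitted patients = 49/248 = 0.19758
odds, ward-admitted patients = 35/726 = 0.04821
OR = 0.19758 / 0.04821 = 4.098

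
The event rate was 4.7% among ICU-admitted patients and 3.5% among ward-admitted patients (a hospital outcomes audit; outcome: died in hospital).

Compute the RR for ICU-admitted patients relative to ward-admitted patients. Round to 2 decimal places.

RR = 0.04700 / 0.03500 = 1.34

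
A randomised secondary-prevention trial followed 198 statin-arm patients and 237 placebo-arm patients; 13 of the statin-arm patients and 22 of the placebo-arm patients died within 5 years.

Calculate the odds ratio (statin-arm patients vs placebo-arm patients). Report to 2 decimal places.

OR = (13 × 215) / (185 × 22) = 2795/4070 ≈ 0.69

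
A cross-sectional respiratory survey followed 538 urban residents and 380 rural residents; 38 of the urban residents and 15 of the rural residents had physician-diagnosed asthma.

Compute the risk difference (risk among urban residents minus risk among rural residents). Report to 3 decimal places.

risk, urban residents = 38/538 = 0.07063
risk, rural residents = 15/380 = 0.03947
risk difference = 0.07063 − 0.03947 = 0.031

RD ≈ 0.031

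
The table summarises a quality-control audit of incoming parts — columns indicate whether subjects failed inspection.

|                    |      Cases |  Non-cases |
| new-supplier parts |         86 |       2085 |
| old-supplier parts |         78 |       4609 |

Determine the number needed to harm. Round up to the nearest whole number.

44

risk, new-supplier parts = 86/2171 = 0.039613
risk, old-supplier parts = 78/4687 = 0.016642
absolute risk difference = 0.022971
1 / 0.022971 = 43.533 → round up → 44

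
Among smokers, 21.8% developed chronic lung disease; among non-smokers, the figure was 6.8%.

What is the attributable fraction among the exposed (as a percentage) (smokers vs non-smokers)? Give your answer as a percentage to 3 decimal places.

AR% = (0.2180 − 0.0680) / 0.2180 = 0.6881 → 68.807%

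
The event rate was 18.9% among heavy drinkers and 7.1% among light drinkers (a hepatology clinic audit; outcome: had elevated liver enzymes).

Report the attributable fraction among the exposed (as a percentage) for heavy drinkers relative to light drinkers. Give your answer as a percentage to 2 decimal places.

AR% = (0.1890 − 0.0710) / 0.1890 = 0.6243 → 62.43%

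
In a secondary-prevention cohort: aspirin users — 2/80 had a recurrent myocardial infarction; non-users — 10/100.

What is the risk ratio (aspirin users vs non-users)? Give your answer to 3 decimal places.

risk, aspirin users = 2/80 = 0.02500
risk, non-users = 10/100 = 0.10000
RR = 0.02500 / 0.10000 = 0.250

RR: 0.250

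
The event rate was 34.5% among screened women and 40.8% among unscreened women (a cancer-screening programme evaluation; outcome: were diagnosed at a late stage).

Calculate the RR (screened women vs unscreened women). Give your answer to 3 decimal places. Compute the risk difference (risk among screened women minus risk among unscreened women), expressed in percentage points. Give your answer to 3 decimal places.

RR = 0.3450 / 0.4080 = 0.846
risk difference = 0.3450 − 0.4080 = -0.0630 → -6.300 percentage points

RR = 0.846; RD = -6.300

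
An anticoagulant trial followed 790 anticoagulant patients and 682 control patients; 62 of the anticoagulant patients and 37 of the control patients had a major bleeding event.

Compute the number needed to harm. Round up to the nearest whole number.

risk, anticoagulant patients = 62/790 = 0.078481
risk, control patients = 37/682 = 0.054252
absolute risk difference = 0.024229
1 / 0.024229 = 41.273 → round up → 42

42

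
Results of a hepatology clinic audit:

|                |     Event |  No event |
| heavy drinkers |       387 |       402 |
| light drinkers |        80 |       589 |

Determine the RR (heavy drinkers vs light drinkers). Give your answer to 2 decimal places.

risk, heavy drinkers = 387/789 = 0.4905
risk, light drinkers = 80/669 = 0.1196
RR = 0.4905 / 0.1196 = 4.10

4.10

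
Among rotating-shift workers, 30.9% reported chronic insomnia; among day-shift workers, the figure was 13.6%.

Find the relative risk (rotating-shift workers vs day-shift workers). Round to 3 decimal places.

RR = 0.3090 / 0.1360 = 2.272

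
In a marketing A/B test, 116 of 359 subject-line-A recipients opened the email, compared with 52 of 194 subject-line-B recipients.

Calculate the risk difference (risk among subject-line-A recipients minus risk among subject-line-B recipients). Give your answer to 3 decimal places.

risk, subject-line-A recipients = 116/359 = 0.3231
risk, subject-line-B recipients = 52/194 = 0.2680
risk difference = 0.3231 − 0.2680 = 0.055

0.055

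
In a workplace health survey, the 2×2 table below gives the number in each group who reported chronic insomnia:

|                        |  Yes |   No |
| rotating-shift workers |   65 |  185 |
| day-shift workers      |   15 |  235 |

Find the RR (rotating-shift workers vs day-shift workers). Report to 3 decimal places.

4.333

risk, rotating-shift workers = 65/250 = 0.2600
risk, day-shift workers = 15/250 = 0.0600
RR = 0.2600 / 0.0600 = 4.333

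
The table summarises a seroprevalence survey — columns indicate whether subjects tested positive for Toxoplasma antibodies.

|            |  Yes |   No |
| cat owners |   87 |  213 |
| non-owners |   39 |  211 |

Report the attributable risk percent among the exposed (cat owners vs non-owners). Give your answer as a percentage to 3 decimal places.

AR% = 46.207%

risk, cat owners = 87/300 = 0.2900
risk, non-owners = 39/250 = 0.1560
AR% = (0.2900 − 0.1560) / 0.2900 = 0.4621 → 46.207%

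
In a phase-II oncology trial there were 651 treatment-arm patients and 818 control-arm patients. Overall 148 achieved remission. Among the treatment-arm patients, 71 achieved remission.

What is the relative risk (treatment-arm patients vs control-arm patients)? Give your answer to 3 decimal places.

treatment-arm patients without the outcome: 651 − 71 = 580
control-arm patients with the outcome: 148 − 71 = 77
control-arm patients without the outcome: 818 − 77 = 741
risk, treatment-arm patients = 71/651 = 0.1091
risk, control-arm patients = 77/818 = 0.0941
RR = 0.1091 / 0.0941 = 1.159

RR: 1.159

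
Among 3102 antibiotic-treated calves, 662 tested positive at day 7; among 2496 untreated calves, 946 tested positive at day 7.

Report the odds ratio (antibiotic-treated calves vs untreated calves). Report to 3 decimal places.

0.445

odds, antibiotic-treated calves = 662/2440 = 0.2713
odds, untreated calves = 946/1550 = 0.6103
OR = 0.2713 / 0.6103 = 0.445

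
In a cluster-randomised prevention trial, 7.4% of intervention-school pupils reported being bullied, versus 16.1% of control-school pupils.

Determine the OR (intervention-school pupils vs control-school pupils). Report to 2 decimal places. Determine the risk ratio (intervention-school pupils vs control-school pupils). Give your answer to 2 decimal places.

OR = 0.42; RR = 0.46

odds, intervention-school pupils = 0.0740/0.9260 = 0.0799
odds, control-school pupils = 0.1610/0.8390 = 0.1919
OR = 0.0799 / 0.1919 = 0.42
RR = 0.0740 / 0.1610 = 0.46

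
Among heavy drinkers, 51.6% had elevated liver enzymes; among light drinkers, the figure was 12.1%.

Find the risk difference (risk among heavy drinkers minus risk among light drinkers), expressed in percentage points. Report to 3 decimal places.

39.500

risk difference = 0.5160 − 0.1210 = 0.3950 → 39.500 percentage points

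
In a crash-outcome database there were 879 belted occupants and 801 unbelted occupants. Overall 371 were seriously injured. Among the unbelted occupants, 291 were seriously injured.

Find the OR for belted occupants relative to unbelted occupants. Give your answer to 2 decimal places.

0.18

belted occupants with the outcome: 371 − 291 = 80
belted occupants without the outcome: 879 − 80 = 799
unbelted occupants without the outcome: 801 − 291 = 510
OR = (80 × 510) / (799 × 291) = 40800/232509 ≈ 0.18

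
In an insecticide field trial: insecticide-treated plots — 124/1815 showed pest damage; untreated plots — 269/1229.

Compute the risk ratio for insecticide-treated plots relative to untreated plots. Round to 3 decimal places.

RR: 0.312

risk, insecticide-treated plots = 124/1815 = 0.0683
risk, untreated plots = 269/1229 = 0.2189
RR = 0.0683 / 0.2189 = 0.312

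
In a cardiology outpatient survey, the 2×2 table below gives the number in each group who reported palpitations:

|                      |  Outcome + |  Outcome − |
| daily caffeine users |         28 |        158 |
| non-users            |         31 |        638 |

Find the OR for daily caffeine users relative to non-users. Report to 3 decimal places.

3.647

odds, daily caffeine users = 28/158 = 0.17722
odds, non-users = 31/638 = 0.04859
OR = 0.17722 / 0.04859 = 3.647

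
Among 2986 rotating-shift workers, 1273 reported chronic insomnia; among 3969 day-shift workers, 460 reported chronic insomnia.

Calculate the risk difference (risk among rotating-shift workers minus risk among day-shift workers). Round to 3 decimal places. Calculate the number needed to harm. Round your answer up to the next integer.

RD = 0.310; NNH = 4

risk, rotating-shift workers = 1273/2986 = 0.4263
risk, day-shift workers = 460/3969 = 0.1159
risk difference = 0.4263 − 0.1159 = 0.310
absolute risk difference = 0.310425
1 / 0.310425 = 3.221 → round up → 4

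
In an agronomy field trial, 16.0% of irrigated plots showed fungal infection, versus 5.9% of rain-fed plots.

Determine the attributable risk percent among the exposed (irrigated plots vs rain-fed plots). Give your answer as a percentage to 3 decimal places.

AR% = (0.1600 − 0.0590) / 0.1600 = 0.6312 → 63.125%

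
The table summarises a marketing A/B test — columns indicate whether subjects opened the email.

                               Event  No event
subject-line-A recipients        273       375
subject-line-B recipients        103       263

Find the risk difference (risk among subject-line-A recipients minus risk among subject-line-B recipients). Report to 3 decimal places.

RD = 0.140

risk, subject-line-A recipients = 273/648 = 0.4213
risk, subject-line-B recipients = 103/366 = 0.2814
risk difference = 0.4213 − 0.2814 = 0.140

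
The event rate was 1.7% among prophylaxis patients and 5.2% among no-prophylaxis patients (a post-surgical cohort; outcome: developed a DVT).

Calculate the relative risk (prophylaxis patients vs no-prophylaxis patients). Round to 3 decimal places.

RR = 0.01700 / 0.05200 = 0.327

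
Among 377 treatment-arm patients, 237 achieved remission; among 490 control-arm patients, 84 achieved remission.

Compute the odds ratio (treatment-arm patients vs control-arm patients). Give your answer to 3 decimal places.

odds, treatment-arm patients = 237/140 = 1.6929
odds, control-arm patients = 84/406 = 0.2069
OR = 1.6929 / 0.2069 = 8.182

OR = 8.182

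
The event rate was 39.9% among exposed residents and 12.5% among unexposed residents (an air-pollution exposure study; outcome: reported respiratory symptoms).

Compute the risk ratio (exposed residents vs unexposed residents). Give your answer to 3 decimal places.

RR = 0.3990 / 0.1250 = 3.192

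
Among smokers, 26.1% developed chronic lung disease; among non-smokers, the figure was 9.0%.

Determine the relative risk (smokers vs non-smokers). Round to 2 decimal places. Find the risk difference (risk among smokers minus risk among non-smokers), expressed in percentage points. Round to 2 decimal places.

RR = 0.2610 / 0.0900 = 2.90
risk difference = 0.2610 − 0.0900 = 0.1710 → 17.10 percentage points

RR = 2.90; RD = 17.10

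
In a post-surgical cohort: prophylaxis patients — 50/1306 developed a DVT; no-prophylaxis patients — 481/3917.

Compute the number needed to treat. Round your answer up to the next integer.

12

risk, prophylaxis patients = 50/1306 = 0.038285
risk, no-prophylaxis patients = 481/3917 = 0.122798
absolute risk difference = 0.084513
1 / 0.084513 = 11.832 → round up → 12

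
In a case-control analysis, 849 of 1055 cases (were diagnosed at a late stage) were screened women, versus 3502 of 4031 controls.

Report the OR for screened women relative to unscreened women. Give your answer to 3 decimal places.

OR = (849 × 529) / (3502 × 206) = 449121/721412 ≈ 0.623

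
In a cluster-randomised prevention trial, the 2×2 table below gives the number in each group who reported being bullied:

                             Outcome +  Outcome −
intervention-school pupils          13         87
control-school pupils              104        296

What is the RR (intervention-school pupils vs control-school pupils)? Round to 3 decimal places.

0.500

risk, intervention-school pupils = 13/100 = 0.1300
risk, control-school pupils = 104/400 = 0.2600
RR = 0.1300 / 0.2600 = 0.500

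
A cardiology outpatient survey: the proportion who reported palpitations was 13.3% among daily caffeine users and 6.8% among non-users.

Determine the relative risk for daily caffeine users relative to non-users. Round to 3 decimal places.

RR = 0.1330 / 0.0680 = 1.956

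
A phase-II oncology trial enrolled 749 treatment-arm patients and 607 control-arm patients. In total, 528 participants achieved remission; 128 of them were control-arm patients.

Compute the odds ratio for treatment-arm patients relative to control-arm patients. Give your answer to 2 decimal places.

treatment-arm patients with the outcome: 528 − 128 = 400
treatment-arm patients without the outcome: 749 − 400 = 349
control-arm patients without the outcome: 607 − 128 = 479
OR = (400 × 479) / (349 × 128) = 191600/44672 ≈ 4.29

OR = 4.29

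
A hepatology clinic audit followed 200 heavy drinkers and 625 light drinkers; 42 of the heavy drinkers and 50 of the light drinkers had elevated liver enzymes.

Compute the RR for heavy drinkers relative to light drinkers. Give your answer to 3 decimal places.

risk, heavy drinkers = 42/200 = 0.2100
risk, light drinkers = 50/625 = 0.0800
RR = 0.2100 / 0.0800 = 2.625

RR = 2.625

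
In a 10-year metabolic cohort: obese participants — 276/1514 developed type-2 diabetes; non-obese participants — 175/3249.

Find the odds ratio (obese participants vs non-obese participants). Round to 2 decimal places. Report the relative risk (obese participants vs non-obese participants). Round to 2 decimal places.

OR = (276 × 3074) / (1238 × 175) = 848424/216650 ≈ 3.92
risk, obese participants = 276/1514 = 0.1823
risk, non-obese participants = 175/3249 = 0.0539
RR = 0.1823 / 0.0539 = 3.38

OR = 3.92; RR = 3.38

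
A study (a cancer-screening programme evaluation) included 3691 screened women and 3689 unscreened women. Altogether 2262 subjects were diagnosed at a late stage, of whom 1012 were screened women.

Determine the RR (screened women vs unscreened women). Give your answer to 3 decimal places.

0.809

screened women without the outcome: 3691 − 1012 = 2679
unscreened women with the outcome: 2262 − 1012 = 1250
unscreened women without the outcome: 3689 − 1250 = 2439
risk, screened women = 1012/3691 = 0.2742
risk, unscreened women = 1250/3689 = 0.3388
RR = 0.2742 / 0.3388 = 0.809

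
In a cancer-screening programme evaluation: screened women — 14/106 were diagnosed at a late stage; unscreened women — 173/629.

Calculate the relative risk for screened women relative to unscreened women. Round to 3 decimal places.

risk, screened women = 14/106 = 0.1321
risk, unscreened women = 173/629 = 0.2750
RR = 0.1321 / 0.2750 = 0.480

RR: 0.480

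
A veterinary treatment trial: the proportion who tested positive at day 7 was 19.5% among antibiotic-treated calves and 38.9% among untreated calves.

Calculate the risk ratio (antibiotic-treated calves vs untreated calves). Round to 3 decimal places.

RR = 0.1950 / 0.3890 = 0.501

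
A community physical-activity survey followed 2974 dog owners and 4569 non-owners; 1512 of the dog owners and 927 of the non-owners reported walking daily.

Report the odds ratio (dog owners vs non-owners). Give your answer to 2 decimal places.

OR = (1512 × 3642) / (1462 × 927) = 5506704/1355274 ≈ 4.06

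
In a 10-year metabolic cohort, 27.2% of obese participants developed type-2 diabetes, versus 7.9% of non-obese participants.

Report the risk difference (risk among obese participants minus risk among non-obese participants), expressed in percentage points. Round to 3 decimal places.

risk difference = 0.2720 − 0.0790 = 0.1930 → 19.300 percentage points

19.300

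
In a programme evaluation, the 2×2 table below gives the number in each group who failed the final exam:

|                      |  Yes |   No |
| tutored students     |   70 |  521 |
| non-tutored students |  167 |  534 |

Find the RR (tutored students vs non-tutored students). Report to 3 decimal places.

risk, tutored students = 70/591 = 0.1184
risk, non-tutored students = 167/701 = 0.2382
RR = 0.1184 / 0.2382 = 0.497

0.497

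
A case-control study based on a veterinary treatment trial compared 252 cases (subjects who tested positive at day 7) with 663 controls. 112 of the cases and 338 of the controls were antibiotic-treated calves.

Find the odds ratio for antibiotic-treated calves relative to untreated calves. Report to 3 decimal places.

odds, antibiotic-treated calves = 112/338 = 0.3314
odds, untreated calves = 140/325 = 0.4308
OR = 0.3314 / 0.4308 = 0.769

OR = 0.769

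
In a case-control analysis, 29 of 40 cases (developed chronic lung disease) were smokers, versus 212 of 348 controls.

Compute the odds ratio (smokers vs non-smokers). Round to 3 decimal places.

OR = (29 × 136) / (212 × 11) = 3944/2332 ≈ 1.691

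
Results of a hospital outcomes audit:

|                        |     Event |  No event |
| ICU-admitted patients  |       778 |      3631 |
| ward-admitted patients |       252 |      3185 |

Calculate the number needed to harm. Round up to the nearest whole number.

NNH = 10

risk, ICU-admitted patients = 778/4409 = 0.176457
risk, ward-admitted patients = 252/3437 = 0.073320
absolute risk difference = 0.103137
1 / 0.103137 = 9.696 → round up → 10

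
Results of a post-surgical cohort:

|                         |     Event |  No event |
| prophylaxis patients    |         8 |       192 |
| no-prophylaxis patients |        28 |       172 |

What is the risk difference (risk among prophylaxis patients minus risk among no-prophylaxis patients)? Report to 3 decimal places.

-0.100

risk, prophylaxis patients = 8/200 = 0.04000
risk, no-prophylaxis patients = 28/200 = 0.14000
risk difference = 0.04000 − 0.14000 = -0.100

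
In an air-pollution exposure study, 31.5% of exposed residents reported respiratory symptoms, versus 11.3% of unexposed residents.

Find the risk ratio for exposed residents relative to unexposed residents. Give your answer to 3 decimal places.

RR = 0.3150 / 0.1130 = 2.788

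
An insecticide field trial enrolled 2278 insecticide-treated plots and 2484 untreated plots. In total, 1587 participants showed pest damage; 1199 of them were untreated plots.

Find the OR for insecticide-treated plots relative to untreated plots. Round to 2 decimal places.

OR: 0.22

insecticide-treated plots with the outcome: 1587 − 1199 = 388
insecticide-treated plots without the outcome: 2278 − 388 = 1890
untreated plots without the outcome: 2484 − 1199 = 1285
OR = (388 × 1285) / (1890 × 1199) = 498580/2266110 ≈ 0.22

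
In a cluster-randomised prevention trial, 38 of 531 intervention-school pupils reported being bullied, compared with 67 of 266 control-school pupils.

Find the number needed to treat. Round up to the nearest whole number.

risk, intervention-school pupils = 38/531 = 0.071563
risk, control-school pupils = 67/266 = 0.251880
absolute risk difference = 0.180317
1 / 0.180317 = 5.546 → round up → 6

6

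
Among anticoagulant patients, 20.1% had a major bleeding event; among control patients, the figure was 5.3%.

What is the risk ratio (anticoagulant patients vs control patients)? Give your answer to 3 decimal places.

RR = 0.2010 / 0.0530 = 3.792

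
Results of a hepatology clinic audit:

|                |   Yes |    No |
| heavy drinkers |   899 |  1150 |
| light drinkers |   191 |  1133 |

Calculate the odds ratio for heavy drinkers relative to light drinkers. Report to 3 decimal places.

OR = (899 × 1133) / (1150 × 191) = 1018567/219650 ≈ 4.637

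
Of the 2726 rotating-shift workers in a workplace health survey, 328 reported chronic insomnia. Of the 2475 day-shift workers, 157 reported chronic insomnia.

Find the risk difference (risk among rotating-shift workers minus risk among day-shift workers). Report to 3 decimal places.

risk, rotating-shift workers = 328/2726 = 0.1203
risk, day-shift workers = 157/2475 = 0.0634
risk difference = 0.1203 − 0.0634 = 0.057

RD = 0.057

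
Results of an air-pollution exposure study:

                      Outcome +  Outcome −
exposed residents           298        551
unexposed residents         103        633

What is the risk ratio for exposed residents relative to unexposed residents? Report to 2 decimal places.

RR ≈ 2.51

risk, exposed residents = 298/849 = 0.3510
risk, unexposed residents = 103/736 = 0.1399
RR = 0.3510 / 0.1399 = 2.51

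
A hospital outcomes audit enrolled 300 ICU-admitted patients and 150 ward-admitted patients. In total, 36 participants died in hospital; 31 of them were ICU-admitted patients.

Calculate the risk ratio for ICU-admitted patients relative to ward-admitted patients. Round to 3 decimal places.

RR ≈ 3.100

ICU-admitted patients without the outcome: 300 − 31 = 269
ward-admitted patients with the outcome: 36 − 31 = 5
ward-admitted patients without the outcome: 150 − 5 = 145
risk, ICU-admitted patients = 31/300 = 0.10333
risk, ward-admitted patients = 5/150 = 0.03333
RR = 0.10333 / 0.03333 = 3.100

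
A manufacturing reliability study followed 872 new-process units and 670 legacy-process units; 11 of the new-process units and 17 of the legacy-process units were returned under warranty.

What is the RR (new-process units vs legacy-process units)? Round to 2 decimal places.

RR ≈ 0.50

risk, new-process units = 11/872 = 0.01261
risk, legacy-process units = 17/670 = 0.02537
RR = 0.01261 / 0.02537 = 0.50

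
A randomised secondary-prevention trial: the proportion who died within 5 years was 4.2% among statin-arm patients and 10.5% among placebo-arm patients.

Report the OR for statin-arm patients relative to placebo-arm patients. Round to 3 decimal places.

odds, statin-arm patients = 0.04200/0.95800 = 0.04384
odds, placebo-arm patients = 0.10500/0.89500 = 0.11732
OR = 0.04384 / 0.11732 = 0.374

OR ≈ 0.374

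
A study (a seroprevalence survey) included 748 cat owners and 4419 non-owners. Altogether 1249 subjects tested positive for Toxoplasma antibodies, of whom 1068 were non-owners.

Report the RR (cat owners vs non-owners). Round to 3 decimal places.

RR: 1.001

cat owners with the outcome: 1249 − 1068 = 181
cat owners without the outcome: 748 − 181 = 567
non-owners without the outcome: 4419 − 1068 = 3351
risk, cat owners = 181/748 = 0.2420
risk, non-owners = 1068/4419 = 0.2417
RR = 0.2420 / 0.2417 = 1.001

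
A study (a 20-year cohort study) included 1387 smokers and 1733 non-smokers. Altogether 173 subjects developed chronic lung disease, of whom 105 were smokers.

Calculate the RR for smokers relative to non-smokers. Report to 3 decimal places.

smokers without the outcome: 1387 − 105 = 1282
non-smokers with the outcome: 173 − 105 = 68
non-smokers without the outcome: 1733 − 68 = 1665
risk, smokers = 105/1387 = 0.07570
risk, non-smokers = 68/1733 = 0.03924
RR = 0.07570 / 0.03924 = 1.929

RR = 1.929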